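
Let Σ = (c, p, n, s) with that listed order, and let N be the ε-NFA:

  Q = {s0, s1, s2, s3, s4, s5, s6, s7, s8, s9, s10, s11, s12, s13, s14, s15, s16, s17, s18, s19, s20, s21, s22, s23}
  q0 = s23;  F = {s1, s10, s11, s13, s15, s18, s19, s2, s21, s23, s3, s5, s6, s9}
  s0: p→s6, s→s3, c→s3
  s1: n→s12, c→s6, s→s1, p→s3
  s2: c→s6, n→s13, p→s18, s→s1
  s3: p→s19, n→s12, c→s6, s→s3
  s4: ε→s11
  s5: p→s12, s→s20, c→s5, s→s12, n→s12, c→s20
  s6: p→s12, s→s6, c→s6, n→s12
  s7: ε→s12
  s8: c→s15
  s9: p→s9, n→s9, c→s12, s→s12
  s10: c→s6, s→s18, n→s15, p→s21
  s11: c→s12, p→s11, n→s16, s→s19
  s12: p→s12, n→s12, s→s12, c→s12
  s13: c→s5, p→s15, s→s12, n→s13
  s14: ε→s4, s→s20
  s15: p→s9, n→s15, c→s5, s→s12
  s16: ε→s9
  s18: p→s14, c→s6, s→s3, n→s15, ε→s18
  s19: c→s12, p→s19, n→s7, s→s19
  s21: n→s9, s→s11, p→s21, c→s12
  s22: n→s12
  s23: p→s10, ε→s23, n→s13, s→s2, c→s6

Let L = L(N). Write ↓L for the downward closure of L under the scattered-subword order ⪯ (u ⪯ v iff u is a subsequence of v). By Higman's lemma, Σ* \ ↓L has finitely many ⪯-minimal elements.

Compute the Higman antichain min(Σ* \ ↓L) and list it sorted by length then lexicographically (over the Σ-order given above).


min(Σ*\↓L) = [cp, cn, ns, ppc, ssn].

|Q|=24, |F|=14, |δ|=74 (6 ε).
min D↑ (15 st, q0=0, F={5}): 0:c→1,p→2,n→3,s→4 1:c→1,p→5,n→5,s→1 2:c→1,p→6,n→7,s→8 3:c→9,p→7,n→3,s→5 4:c→1,p→8,n→3,s→10 5:c→5,p→5,n→5,s→5 6:c→5,p→6,n→11,s→12 7:c→9,p→11,n→7,s→5 8:c→1,p→12,n→7,s→13 9:c→9,p→5,n→5,s→5 10:c→1,p→13,n→5,s→10 11:c→5,p→11,n→11,s→5 12:c→5,p→12,n→11,s→14 13:c→1,p→14,n→5,s→13 14:c→5,p→14,n→5,s→14.
'cp': |S_i|=[20, 4, 1] end={s12} ∉↓L; 2/2 deletions ∈↓L.
'cn': N↓-sim [20, 4, 1] end={s12} rej; 2/2 single-dels accept.
'ns': run [20, 8, 2] end={s12,s20} ∉↓L; 2/2 del acc.
'ppc': N↓-sim [20, 16, 10, 1] end={s12} — reject; 3/3 del acc.
'ssn': |S_i|=[20, 17, 7, 2] end={s12,s7} rej; 3/3 deletions ∈↓L.
5 minimals (antichain).


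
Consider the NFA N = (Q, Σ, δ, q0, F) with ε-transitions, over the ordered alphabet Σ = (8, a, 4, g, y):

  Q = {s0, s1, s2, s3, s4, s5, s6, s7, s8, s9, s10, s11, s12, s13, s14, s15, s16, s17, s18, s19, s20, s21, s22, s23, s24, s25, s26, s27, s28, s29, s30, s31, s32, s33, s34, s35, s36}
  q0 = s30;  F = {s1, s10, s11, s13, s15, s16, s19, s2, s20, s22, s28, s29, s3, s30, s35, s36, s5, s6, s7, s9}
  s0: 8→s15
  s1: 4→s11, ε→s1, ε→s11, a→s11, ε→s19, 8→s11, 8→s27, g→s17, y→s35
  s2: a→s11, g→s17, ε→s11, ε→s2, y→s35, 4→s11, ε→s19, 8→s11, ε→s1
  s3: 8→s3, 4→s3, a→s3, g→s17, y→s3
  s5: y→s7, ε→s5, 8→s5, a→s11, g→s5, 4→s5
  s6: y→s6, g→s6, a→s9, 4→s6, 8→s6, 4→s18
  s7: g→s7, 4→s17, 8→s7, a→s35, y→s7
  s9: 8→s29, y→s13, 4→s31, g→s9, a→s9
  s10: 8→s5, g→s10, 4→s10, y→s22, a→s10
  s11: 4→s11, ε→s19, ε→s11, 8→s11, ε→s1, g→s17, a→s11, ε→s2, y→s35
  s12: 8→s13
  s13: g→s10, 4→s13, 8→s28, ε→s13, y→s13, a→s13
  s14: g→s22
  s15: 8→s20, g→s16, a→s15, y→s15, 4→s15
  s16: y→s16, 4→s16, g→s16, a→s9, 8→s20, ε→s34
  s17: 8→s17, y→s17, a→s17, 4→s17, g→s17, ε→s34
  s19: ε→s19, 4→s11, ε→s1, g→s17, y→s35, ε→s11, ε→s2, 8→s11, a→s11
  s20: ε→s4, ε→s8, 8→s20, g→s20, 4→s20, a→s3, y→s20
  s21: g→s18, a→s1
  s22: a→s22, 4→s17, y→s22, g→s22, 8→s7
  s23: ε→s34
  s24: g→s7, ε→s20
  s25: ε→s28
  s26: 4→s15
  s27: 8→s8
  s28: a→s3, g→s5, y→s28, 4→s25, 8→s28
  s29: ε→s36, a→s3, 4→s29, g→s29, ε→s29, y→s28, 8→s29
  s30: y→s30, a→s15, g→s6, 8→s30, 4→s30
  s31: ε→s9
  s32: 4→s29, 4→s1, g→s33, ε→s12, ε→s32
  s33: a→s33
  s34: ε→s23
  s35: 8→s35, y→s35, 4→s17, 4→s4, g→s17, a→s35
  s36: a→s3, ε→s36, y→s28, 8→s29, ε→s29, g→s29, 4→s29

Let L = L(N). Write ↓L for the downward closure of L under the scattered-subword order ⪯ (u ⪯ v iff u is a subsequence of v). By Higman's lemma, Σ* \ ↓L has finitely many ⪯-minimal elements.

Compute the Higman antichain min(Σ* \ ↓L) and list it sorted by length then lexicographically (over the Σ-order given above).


|Q|=37, |F|=20, |δ|=152 (32 ε).
min D↑ (17 st, q0=0, F={9}): 0:8→0,a→1,4→0,g→2,y→0 1:8→3,a→1,4→1,g→4,y→1 2:8→2,a→5,4→2,g→2,y→2 3:8→3,a→6,4→3,g→3,y→3 4:8→3,a→5,4→4,g→4,y→4 5:8→7,a→5,4→5,g→5,y→8 6:8→6,a→6,4→6,g→9,y→6 7:8→7,a→6,4→7,g→7,y→10 8:8→10,a→8,4→8,g→11,y→8 9:8→9,a→9,4→9,g→9,y→9 10:8→10,a→6,4→10,g→12,y→10 11:8→12,a→11,4→11,g→11,y→13 12:8→12,a→14,4→12,g→12,y→15 13:8→15,a→13,4→9,g→13,y→13 14:8→14,a→14,4→14,g→9,y→16 15:8→15,a→16,4→9,g→15,y→15 16:8→16,a→16,4→9,g→9,y→16 (ε-aug+det+¬).
'a8ag': |S_i|=[29, 26, 19, 12, 3] end={s17,s23,s34} rej; 4/4 single-dels accept.
'gaygy4': |S_i|=[29, 27, 23, 19, 15, 7, 4] end={s17,s23,s34,s4} rej; 6/6 single-dels accept.
2 obstructions.

min(Σ*\↓L) = [a8ag, gaygy4].


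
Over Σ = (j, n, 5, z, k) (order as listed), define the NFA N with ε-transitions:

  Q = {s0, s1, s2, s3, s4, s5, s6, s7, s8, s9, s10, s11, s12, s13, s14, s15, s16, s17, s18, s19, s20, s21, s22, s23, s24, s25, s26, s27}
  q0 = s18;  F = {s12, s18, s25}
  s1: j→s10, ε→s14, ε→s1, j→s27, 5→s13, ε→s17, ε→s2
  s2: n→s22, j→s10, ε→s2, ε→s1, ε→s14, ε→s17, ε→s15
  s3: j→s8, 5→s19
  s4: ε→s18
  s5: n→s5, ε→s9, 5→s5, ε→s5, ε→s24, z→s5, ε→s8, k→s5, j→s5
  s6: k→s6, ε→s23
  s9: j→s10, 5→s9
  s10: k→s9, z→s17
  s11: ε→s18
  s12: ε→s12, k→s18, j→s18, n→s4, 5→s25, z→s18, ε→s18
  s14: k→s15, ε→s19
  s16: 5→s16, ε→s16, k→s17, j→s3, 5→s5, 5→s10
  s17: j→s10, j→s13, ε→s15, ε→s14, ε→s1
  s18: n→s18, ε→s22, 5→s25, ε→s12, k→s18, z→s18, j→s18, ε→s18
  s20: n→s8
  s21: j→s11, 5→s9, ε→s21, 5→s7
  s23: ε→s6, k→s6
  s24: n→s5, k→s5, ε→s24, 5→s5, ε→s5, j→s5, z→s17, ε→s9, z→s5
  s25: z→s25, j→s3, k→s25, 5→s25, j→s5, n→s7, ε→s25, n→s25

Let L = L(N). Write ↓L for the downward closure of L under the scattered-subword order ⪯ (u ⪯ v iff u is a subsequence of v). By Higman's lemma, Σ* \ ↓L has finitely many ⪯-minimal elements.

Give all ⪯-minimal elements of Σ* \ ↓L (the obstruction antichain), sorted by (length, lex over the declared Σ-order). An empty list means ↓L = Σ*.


Antichain: [5j].

|Q|=28, |F|=3, |δ|=85 (32 ε).
min D↑ (3 st, q0=0, F={2}): 0:j→0,n→0,5→1,z→0,k→0 1:j→2,n→1,5→1,z→1,k→1 2:j→2,n→2,5→2,z→2,k→2 (ε-aug+det+¬).
'5j': N↓-sim [20, 17, 15] end={s1,s10,s13,s14,s15,s17,s19,s2,s22,s24,s27,s3,…} — reject; 2/2 del acc.
1 minimals (antichain).


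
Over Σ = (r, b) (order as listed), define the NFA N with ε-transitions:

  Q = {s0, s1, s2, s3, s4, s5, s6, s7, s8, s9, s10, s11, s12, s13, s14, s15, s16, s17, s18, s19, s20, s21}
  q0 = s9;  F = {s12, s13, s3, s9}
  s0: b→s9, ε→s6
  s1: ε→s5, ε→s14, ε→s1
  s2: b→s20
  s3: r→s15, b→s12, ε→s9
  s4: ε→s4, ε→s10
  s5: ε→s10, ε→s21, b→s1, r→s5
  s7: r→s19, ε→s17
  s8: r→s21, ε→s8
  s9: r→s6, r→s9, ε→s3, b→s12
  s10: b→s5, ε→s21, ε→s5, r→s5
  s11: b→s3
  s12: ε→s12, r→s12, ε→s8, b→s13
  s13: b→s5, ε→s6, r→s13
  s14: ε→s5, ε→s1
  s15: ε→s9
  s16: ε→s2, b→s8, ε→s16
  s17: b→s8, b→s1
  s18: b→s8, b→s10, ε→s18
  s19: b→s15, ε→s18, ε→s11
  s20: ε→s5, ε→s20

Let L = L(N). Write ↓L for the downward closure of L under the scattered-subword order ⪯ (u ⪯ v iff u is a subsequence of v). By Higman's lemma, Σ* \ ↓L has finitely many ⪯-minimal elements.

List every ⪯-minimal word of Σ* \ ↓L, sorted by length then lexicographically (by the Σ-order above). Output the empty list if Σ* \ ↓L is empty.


A = [bbb].

|Q|=22, |F|=4, |δ|=51 (27 ε).
min D↑ (4 st, q0=0, F={3}): 0:r→0,b→1 1:r→1,b→2 2:r→2,b→3 3:r→3,b→3.
'bbb': N↓-sim [12, 9, 7, 5] end={s1,s10,s14,s21,s5} — reject; 3/3 deletions ∈↓L.
1 minimals (antichain).


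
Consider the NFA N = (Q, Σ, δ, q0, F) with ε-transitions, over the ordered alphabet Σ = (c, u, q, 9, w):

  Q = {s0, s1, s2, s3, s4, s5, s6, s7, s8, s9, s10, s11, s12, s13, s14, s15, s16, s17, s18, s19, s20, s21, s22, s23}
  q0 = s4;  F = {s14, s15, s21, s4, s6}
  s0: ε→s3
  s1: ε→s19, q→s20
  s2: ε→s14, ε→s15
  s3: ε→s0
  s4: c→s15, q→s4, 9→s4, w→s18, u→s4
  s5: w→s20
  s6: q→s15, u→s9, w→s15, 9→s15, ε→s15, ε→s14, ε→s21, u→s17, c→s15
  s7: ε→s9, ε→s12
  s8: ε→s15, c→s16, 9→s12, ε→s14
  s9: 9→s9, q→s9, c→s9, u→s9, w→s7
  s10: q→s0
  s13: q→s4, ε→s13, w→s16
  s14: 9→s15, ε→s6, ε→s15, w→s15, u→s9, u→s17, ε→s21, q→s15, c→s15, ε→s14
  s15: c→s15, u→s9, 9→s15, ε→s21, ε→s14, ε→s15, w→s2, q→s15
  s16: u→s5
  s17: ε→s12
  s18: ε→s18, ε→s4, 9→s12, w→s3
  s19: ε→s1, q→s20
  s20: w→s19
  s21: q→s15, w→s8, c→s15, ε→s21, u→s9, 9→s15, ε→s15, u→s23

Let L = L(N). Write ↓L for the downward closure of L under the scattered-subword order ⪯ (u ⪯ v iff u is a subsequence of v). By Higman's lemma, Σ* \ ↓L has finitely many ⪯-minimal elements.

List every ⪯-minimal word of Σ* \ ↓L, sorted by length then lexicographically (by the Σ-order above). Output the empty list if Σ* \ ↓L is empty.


Antichain: [cu].

|Q|=24, |F|=5, |δ|=71 (26 ε).
min D↑ (3 st, q0=0, F={2}): 0:c→1,u→0,q→0,9→0,w→0 1:c→1,u→2,q→1,9→1,w→1 2:c→2,u→2,q→2,9→2,w→2 [Hopcroft].
'cu': N↓-sim [20, 16, 9] end={s1,s12,s17,s19,s20,s23,s5,s7,s9} rej; 2/2 deletions ∈↓L.
1 minimals (antichain).


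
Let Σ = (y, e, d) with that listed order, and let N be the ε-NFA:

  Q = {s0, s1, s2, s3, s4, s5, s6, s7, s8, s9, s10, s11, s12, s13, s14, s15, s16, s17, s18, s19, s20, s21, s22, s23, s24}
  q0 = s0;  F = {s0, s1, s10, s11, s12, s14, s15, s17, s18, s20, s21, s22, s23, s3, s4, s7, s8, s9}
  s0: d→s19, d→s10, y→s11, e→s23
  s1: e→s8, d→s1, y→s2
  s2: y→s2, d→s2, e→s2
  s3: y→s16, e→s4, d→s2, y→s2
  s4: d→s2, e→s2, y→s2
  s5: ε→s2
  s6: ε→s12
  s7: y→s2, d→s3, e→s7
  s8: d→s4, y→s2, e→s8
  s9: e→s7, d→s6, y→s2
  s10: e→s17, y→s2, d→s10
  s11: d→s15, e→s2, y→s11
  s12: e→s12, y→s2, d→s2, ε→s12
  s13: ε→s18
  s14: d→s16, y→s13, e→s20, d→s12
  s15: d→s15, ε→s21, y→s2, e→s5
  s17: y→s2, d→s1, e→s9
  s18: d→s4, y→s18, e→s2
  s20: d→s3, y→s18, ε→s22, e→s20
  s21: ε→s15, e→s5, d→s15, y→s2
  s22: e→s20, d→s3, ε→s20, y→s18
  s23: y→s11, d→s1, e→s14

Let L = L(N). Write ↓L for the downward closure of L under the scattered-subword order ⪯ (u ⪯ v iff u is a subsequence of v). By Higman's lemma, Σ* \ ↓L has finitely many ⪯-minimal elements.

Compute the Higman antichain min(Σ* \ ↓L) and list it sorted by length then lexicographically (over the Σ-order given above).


A = [ye, dy, eedd, edede, eeedee].

|Q|=25, |F|=18, |δ|=68 (8 ε).
min D↑ (17 st, q0=0, F={4}): 0:y→1,e→2,d→3 1:y→1,e→4,d→5 2:y→1,e→6,d→7 3:y→4,e→8,d→3 4:y→4,e→4,d→4 5:y→4,e→4,d→5 6:y→9,e→10,d→11 7:y→4,e→12,d→7 8:y→4,e→13,d→7 9:y→9,e→4,d→14 10:y→9,e→10,d→15 11:y→4,e→11,d→4 12:y→4,e→12,d→14 13:y→4,e→16,d→11 14:y→4,e→4,d→4 15:y→4,e→14,d→4 16:y→4,e→16,d→15.
'ye': N↓-sim [24, 9, 2] end={s2,s5} ∉↓L; 2/2 deletions ∈↓L.
'dy': run [24, 16, 2] end={s16,s2} rej; 2/2 deletions ∈↓L.
'eedd': N↓-sim [24, 21, 15, 6, 1] end={s2} — reject; 4/4 deletions ∈↓L.
'edede': |S_i|=[24, 21, 11, 5, 2, 1] end={s2} ∉↓L; 5/5 del acc.
'eeedee': N↓-sim [24, 21, 15, 10, 4, 2, 1] end={s2} ∉↓L; 6/6 single-dels accept.
5 words, ⪯-incomp.


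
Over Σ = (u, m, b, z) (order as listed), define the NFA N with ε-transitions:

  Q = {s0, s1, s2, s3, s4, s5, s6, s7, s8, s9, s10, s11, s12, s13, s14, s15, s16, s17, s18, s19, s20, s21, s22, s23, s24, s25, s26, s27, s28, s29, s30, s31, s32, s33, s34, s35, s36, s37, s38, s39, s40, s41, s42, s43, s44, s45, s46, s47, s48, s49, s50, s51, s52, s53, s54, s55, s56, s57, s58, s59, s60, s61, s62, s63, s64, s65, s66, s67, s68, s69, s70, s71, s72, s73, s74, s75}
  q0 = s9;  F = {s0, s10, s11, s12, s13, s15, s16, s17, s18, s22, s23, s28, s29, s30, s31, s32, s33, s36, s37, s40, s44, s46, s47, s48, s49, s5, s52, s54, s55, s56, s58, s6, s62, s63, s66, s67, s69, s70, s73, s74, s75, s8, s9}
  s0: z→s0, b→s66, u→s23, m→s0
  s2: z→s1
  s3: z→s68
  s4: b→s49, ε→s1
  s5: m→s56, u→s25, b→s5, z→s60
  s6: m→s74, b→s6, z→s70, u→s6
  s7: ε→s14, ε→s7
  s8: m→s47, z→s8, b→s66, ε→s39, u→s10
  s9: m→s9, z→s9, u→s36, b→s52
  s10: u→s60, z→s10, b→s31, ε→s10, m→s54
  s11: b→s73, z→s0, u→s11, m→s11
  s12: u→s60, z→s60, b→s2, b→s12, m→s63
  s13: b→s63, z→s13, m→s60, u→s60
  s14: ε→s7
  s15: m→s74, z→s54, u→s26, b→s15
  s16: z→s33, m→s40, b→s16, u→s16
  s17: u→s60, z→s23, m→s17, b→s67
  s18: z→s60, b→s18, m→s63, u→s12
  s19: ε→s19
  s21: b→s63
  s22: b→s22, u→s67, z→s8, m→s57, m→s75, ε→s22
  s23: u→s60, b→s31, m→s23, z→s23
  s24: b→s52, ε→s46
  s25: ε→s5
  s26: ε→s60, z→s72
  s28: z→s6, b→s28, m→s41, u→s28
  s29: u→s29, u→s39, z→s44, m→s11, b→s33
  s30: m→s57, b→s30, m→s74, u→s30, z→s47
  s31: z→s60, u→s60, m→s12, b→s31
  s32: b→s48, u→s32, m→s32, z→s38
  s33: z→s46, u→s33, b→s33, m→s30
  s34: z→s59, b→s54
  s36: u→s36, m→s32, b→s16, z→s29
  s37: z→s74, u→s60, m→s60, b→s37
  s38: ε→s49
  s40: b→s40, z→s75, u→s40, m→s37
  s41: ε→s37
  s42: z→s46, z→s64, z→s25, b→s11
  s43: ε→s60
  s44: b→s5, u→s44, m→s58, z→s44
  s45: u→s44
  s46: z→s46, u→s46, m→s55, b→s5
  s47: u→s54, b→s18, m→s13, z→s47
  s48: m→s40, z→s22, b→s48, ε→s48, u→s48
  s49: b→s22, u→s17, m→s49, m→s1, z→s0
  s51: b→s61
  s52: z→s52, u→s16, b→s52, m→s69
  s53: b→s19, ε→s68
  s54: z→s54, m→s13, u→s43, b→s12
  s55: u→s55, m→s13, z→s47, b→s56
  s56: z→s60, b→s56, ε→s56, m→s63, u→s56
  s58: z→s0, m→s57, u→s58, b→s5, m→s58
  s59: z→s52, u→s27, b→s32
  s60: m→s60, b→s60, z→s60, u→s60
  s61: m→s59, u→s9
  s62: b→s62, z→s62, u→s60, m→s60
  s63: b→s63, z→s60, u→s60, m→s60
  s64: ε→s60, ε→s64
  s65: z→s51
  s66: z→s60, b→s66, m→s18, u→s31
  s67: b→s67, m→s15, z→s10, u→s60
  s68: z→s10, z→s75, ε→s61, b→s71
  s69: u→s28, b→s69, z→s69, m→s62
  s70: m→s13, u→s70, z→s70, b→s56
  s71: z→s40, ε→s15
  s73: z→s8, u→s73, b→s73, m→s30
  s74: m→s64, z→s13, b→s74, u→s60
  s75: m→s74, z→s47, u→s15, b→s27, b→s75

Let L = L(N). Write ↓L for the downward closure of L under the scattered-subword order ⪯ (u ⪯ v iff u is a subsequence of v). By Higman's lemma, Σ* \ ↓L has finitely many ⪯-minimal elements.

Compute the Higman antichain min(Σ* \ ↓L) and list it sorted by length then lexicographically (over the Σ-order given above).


Antichain: [bmmu, bmmm, umzuu, uzzbz].

|Q|=76, |F|=43, |δ|=229 (21 ε).
min D↑ (44 st, q0=0, F={26}): 0:u→1,m→0,b→2,z→0 1:u→1,m→3,b→4,z→5 2:u→4,m→6,b→2,z→2 3:u→3,m→3,b→7,z→8 4:u→4,m→9,b→4,z→10 5:u→5,m→11,b→10,z→12 6:u→13,m→14,b→6,z→6 7:u→7,m→9,b→7,z→15 8:u→16,m→8,b→15,z→17 9:u→9,m→18,b→9,z→19 10:u→10,m→20,b→10,z→21 11:u→11,m→11,b→22,z→17 12:u→12,m→23,b→24,z→12 13:u→13,m→18,b→13,z→25 14:u→26,m→26,b→14,z→14 15:u→27,m→19,b→15,z→28 16:u→26,m→16,b→27,z→29 17:u→29,m→17,b→30,z→17 18:u→26,m→26,b→18,z→31 19:u→32,m→31,b→19,z→33 20:u→20,m→31,b→20,z→33 21:u→21,m→34,b→24,z→21 22:u→22,m→20,b→22,z→28 23:u→23,m→23,b→24,z→17 24:u→24,m→35,b→24,z→26 25:u→25,m→31,b→25,z→36 26:u→26,m→26,b→26,z→26 27:u→26,m→32,b→27,z→37 28:u→37,m→33,b→30,z→28 29:u→26,m→29,b→38,z→29 30:u→38,m→39,b→30,z→26 31:u→26,m→26,b→31,z→40 32:u→26,m→31,b→32,z→41 33:u→41,m→40,b→39,z→33 34:u→34,m→40,b→35,z→33 35:u→35,m→42,b→35,z→26 36:u→36,m→40,b→35,z→36 37:u→26,m→41,b→38,z→37 38:u→26,m→43,b→38,z→26 39:u→43,m→42,b→39,z→26 40:u→26,m→26,b→42,z→40 41:u→26,m→40,b→43,z→41 42:u→26,m→26,b→42,z→26 43:u→26,m→42,b→43,z→26 [Hopcroft].
'bmmu': N↓-sim [56, 44, 29, 9, 1] end={s60} rej; 4/4 del acc.
'bmmm': N↓-sim [56, 44, 29, 9, 2] end={s60,s64} rej; 4/4 deletions ∈↓L.
'umzuu': |S_i|=[56, 52, 43, 30, 18, 4] end={s26,s43,s60,s72} ∉↓L; 5/5 del acc.
'uzzbz': run [56, 52, 44, 27, 11, 2] end={s1,s60} — reject; 5/5 single-dels accept.
4 obstructions.


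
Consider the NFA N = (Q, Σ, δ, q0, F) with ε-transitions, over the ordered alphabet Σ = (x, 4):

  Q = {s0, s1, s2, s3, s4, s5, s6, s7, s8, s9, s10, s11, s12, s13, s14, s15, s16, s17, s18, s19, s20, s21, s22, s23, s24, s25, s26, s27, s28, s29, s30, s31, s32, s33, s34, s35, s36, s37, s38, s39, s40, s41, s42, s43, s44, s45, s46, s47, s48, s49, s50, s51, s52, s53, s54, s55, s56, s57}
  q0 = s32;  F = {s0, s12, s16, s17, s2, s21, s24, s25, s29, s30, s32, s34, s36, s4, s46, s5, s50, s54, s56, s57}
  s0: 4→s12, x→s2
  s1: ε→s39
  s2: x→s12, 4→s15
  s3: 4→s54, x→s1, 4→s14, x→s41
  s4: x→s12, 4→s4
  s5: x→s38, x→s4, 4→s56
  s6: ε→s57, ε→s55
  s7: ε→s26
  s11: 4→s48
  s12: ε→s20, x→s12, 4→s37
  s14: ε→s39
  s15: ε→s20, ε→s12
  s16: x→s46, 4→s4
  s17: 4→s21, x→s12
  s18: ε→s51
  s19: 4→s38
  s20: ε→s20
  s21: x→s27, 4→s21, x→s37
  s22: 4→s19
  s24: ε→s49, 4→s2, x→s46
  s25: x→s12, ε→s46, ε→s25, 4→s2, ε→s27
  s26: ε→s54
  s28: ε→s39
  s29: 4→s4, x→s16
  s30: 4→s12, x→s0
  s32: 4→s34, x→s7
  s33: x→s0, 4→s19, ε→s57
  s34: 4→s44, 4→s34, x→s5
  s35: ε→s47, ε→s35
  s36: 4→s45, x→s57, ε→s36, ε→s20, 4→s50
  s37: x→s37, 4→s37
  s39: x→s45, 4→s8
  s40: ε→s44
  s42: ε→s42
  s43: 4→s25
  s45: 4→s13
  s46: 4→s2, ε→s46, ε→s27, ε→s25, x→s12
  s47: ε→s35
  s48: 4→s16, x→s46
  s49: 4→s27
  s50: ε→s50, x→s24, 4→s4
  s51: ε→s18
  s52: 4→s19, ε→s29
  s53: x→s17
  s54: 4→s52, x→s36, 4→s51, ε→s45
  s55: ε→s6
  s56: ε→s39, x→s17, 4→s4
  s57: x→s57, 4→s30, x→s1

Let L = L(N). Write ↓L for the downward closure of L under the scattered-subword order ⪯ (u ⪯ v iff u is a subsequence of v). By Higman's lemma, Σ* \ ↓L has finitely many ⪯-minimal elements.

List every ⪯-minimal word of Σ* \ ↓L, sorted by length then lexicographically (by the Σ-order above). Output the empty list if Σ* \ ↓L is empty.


A = [x44x4, 4xxx4, xxx444, 4x4x4x].

|Q|=58, |F|=20, |δ|=99 (33 ε).
min D↑ (20 st, q0=0, F={18}): 0:x→1,4→2 1:x→3,4→4 2:x→5,4→2 3:x→6,4→7 4:x→8,4→9 5:x→9,4→10 6:x→6,4→11 7:x→12,4→9 8:x→13,4→9 9:x→14,4→9 10:x→15,4→9 11:x→16,4→14 12:x→13,4→17 13:x→14,4→17 14:x→14,4→18 15:x→14,4→19 16:x→17,4→14 17:x→14,4→14 18:x→18,4→18 19:x→18,4→19 [Hopcroft].
'x44x4': run [38, 35, 28, 12, 4, 1] end={s37} — reject; 5/5 single-dels accept.
'4xxx4': run [38, 31, 22, 14, 4, 1] end={s37} ∉↓L; 5/5 deletions ∈↓L.
'xxx444': |S_i|=[38, 35, 25, 18, 10, 4, 1] end={s37} — reject; 6/6 single-dels accept.
'4x4x4x': N↓-sim [38, 31, 22, 14, 8, 4, 2] end={s27,s37} rej; 6/6 deletions ∈↓L.
4 obstructions.


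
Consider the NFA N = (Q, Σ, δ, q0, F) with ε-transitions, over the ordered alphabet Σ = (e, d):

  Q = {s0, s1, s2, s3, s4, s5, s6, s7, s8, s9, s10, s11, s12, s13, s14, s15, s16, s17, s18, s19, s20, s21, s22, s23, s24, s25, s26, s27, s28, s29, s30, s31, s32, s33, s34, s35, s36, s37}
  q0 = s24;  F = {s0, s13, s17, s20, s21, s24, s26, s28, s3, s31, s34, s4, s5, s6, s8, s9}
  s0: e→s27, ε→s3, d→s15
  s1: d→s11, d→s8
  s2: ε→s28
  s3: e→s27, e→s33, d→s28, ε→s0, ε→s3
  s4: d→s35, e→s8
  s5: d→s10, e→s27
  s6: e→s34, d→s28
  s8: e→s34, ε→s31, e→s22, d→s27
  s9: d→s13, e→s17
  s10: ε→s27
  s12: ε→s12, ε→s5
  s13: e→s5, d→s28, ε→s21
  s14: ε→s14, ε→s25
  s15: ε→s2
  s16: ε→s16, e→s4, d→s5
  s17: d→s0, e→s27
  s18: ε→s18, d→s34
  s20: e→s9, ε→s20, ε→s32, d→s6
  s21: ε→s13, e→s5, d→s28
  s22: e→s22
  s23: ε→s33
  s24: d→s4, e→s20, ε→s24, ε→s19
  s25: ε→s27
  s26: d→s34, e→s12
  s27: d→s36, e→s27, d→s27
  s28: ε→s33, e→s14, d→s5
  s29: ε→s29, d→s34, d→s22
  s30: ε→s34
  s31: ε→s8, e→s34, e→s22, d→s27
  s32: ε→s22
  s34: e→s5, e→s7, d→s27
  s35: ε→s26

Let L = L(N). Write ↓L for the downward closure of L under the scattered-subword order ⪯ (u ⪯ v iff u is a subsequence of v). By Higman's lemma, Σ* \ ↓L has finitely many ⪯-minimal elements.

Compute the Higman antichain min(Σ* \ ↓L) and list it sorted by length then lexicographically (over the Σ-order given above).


|Q|=38, |F|=16, |δ|=74 (27 ε).
min D↑ (14 st, q0=0, F={11}): 0:e→1,d→2 1:e→3,d→4 2:e→5,d→6 3:e→7,d→8 4:e→9,d→10 5:e→9,d→11 6:e→12,d→9 7:e→11,d→13 8:e→12,d→10 9:e→12,d→11 10:e→11,d→12 11:e→11,d→11 12:e→11,d→11 13:e→11,d→10 [Hopcroft].
'ded': N↓-sim [30, 24, 13, 3] end={s10,s27,s36} rej; 3/3 single-dels accept.
'eeee': run [30, 25, 19, 15, 6] end={s14,s22,s25,s27,s33,s36} — reject; 4/4 single-dels accept.
'edde': |S_i|=[30, 25, 17, 10, 4] end={s14,s25,s27,s36} — reject; 4/4 single-dels accept.
'ddee': |S_i|=[30, 24, 15, 8, 2] end={s27,s36} ∉↓L; 4/4 del acc.
'dddd': N↓-sim [30, 24, 15, 6, 3] end={s10,s27,s36} — reject; 4/4 single-dels accept.
5 minimals (antichain).

A = [ded, eeee, edde, ddee, dddd].


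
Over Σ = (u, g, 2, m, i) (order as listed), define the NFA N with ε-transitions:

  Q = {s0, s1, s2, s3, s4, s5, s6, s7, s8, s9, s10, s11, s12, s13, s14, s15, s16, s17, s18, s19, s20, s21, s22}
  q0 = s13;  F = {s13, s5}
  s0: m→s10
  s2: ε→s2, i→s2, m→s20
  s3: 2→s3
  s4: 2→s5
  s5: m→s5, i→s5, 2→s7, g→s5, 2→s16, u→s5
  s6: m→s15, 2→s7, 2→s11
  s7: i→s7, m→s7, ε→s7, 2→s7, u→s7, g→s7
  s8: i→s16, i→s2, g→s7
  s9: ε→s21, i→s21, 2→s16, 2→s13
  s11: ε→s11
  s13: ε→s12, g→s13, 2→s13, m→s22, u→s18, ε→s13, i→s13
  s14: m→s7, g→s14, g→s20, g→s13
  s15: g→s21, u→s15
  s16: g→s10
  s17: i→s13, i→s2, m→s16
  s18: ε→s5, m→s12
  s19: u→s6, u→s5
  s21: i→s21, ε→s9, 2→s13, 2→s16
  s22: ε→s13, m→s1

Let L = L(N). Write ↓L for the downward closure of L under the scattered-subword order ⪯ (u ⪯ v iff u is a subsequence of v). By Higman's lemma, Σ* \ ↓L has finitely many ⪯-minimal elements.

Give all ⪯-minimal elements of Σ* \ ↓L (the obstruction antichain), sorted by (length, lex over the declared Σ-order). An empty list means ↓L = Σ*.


A = [u2].

|Q|=23, |F|=2, |δ|=56 (9 ε).
min D↑ (3 st, q0=0, F={2}): 0:u→1,g→0,2→0,m→0,i→0 1:u→1,g→1,2→2,m→1,i→1 2:u→2,g→2,2→2,m→2,i→2.
'u2': run [9, 6, 3] end={s10,s16,s7} rej; 2/2 single-dels accept.
1 obstructions.


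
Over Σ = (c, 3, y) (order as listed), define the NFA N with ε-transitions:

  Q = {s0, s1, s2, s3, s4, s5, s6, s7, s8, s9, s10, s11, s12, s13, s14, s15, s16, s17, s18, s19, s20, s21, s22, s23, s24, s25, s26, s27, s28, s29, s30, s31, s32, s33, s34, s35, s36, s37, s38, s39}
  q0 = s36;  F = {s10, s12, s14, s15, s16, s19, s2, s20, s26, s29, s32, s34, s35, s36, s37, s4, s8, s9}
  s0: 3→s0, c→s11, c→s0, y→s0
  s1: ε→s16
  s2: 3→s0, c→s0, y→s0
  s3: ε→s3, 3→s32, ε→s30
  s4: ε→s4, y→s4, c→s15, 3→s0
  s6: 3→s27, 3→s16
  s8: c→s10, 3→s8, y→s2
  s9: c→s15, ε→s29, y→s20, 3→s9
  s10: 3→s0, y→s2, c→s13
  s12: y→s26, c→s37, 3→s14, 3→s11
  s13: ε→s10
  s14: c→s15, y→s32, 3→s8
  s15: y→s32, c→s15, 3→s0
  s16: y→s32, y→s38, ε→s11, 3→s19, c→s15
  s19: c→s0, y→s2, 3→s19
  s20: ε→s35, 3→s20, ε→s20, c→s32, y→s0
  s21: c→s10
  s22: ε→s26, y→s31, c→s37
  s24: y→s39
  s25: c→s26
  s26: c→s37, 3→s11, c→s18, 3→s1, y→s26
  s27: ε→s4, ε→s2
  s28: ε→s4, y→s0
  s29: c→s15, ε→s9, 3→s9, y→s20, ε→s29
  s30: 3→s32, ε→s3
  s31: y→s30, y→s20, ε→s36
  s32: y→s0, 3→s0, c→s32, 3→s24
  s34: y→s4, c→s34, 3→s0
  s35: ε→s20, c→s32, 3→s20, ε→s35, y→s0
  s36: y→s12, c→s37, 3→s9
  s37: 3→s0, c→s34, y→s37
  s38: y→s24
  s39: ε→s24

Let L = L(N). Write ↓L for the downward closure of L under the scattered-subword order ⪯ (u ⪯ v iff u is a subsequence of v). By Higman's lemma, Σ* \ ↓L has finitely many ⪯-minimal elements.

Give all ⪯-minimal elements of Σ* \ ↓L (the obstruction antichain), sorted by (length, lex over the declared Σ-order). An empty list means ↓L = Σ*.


Antichain: [c3, 3yy, y3y3, y33yc, yy33c, ccycyy].

|Q|=40, |F|=18, |δ|=96 (20 ε).
min D↑ (17 st, q0=0, F={5}): 0:c→1,3→2,y→3 1:c→4,3→5,y→1 2:c→6,3→2,y→7 3:c→1,3→8,y→9 4:c→4,3→5,y→10 5:c→5,3→5,y→5 6:c→6,3→5,y→11 7:c→11,3→7,y→5 8:c→6,3→12,y→11 9:c→1,3→13,y→9 10:c→6,3→5,y→10 11:c→11,3→5,y→5 12:c→14,3→12,y→15 13:c→6,3→16,y→11 14:c→14,3→5,y→15 15:c→5,3→5,y→5 16:c→5,3→16,y→15 [Hopcroft].
'c3': |S_i|=[26, 13, 4] end={s0,s11,s24,s39} — reject; 2/2 del acc.
'3yy': |S_i|=[26, 19, 9, 4] end={s0,s11,s24,s39} ∉↓L; 3/3 deletions ∈↓L.
'y3y3': |S_i|=[26, 23, 17, 7, 4] end={s0,s11,s24,s39} ∉↓L; 4/4 single-dels accept.
'y33yc': |S_i|=[26, 23, 17, 12, 5, 2] end={s0,s11} rej; 5/5 single-dels accept.
'yy33c': |S_i|=[26, 23, 16, 11, 6, 2] end={s0,s11} ∉↓L; 5/5 single-dels accept.
'ccycyy': N↓-sim [26, 13, 11, 8, 6, 5, 4] end={s0,s11,s24,s39} — reject; 6/6 del acc.
6 minimals (antichain).


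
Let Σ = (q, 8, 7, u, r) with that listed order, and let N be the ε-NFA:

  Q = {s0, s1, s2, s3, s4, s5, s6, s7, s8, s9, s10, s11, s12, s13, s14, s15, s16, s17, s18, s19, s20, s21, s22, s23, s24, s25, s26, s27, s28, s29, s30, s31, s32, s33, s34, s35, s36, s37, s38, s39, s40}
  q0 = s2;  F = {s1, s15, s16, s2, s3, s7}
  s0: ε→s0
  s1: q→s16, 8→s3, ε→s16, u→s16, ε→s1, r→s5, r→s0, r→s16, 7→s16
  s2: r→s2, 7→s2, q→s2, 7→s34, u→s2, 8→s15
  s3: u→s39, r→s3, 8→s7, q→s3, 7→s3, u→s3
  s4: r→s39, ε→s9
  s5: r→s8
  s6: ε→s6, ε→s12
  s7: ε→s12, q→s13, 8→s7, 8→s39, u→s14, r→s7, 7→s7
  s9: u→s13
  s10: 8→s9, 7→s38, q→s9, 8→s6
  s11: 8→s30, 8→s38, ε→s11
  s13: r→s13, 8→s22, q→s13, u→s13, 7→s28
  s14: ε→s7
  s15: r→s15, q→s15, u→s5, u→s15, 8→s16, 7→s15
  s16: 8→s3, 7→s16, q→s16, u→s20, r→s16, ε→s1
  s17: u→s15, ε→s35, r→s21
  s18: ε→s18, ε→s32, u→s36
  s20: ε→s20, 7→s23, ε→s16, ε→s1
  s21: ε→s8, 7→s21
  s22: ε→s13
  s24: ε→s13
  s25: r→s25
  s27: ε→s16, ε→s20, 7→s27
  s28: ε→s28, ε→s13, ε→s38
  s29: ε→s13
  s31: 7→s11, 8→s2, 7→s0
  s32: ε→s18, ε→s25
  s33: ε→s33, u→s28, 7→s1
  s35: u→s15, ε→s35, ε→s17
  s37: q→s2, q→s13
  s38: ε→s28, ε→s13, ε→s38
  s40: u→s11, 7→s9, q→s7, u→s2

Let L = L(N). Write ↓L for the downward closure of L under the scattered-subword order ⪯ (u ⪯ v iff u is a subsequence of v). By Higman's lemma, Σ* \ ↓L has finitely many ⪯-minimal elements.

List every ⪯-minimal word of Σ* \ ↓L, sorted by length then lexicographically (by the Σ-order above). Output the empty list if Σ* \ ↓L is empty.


Antichain: [8888q].

|Q|=41, |F|=6, |δ|=102 (33 ε).
min D↑ (6 st, q0=0, F={5}): 0:q→0,8→1,7→0,u→0,r→0 1:q→1,8→2,7→1,u→1,r→1 2:q→2,8→3,7→2,u→2,r→2 3:q→3,8→4,7→3,u→3,r→3 4:q→5,8→4,7→4,u→4,r→4 5:q→5,8→5,7→5,u→5,r→5.
'8888q': run [19, 17, 16, 9, 8, 4] end={s13,s22,s28,s38} — reject; 5/5 deletions ∈↓L.
1 obstructions.


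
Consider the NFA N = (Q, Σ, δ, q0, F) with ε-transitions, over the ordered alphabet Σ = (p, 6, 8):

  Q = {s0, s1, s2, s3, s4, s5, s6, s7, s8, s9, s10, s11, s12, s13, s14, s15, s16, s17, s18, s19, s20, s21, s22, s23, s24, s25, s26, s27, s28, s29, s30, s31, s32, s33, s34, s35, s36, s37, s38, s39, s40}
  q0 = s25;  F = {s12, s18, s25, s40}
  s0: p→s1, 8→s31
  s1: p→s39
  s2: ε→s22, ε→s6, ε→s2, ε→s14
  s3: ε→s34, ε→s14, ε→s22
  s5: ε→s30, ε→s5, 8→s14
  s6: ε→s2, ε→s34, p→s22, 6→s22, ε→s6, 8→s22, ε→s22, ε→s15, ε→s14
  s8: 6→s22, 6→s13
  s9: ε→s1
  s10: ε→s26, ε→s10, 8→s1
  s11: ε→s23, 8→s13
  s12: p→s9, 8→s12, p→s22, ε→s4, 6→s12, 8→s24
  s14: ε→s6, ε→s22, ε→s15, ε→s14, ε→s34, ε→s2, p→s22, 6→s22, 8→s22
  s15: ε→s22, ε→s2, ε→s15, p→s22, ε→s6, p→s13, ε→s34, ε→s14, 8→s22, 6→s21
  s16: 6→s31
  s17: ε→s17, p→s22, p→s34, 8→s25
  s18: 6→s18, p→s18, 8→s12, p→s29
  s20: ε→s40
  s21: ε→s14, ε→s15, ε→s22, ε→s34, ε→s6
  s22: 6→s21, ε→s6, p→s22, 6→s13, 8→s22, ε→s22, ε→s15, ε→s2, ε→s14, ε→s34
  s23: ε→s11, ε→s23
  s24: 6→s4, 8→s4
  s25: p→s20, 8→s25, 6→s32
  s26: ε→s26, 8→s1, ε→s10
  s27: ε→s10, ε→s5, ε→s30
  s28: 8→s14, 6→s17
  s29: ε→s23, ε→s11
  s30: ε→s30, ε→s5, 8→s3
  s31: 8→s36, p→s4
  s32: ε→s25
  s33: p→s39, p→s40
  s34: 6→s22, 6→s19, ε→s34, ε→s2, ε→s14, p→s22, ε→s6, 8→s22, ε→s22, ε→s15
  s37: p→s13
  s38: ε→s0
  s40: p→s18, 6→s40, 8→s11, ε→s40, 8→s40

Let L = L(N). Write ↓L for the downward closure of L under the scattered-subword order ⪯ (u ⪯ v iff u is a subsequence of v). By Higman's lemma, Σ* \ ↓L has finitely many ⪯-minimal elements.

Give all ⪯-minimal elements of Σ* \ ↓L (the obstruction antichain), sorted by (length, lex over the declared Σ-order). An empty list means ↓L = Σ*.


Antichain: [pp8p].

|Q|=41, |F|=4, |δ|=122 (65 ε).
min D↑ (5 st, q0=0, F={4}): 0:p→1,6→0,8→0 1:p→2,6→1,8→1 2:p→2,6→2,8→3 3:p→4,6→3,8→3 4:p→4,6→4,8→4 (ε-aug+det+¬).
'pp8p': N↓-sim [23, 21, 19, 15, 12] end={s1,s13,s14,s15,s19,s2,s21,s22,s34,s39,s6,s9} rej; 4/4 deletions ∈↓L.
1 obstructions.


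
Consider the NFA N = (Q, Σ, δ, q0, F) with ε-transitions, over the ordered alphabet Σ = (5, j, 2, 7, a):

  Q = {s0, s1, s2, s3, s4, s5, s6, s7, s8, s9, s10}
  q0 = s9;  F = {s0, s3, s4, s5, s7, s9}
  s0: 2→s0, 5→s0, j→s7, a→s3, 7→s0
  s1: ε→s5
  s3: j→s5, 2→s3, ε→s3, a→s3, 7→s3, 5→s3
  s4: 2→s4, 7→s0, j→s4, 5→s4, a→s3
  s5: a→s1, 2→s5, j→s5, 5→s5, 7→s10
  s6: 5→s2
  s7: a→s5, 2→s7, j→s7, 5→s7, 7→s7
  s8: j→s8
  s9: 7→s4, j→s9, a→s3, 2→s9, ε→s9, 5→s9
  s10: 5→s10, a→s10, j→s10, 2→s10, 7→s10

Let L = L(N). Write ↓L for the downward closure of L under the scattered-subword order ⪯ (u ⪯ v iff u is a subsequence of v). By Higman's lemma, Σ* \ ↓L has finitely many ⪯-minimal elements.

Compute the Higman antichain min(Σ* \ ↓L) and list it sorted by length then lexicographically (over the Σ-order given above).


Antichain: [aj7, 77ja7].

|Q|=11, |F|=6, |δ|=40 (3 ε).
min D↑ (7 st, q0=0, F={6}): 0:5→0,j→0,2→0,7→1,a→2 1:5→1,j→1,2→1,7→3,a→2 2:5→2,j→4,2→2,7→2,a→2 3:5→3,j→5,2→3,7→3,a→2 4:5→4,j→4,2→4,7→6,a→4 5:5→5,j→5,2→5,7→5,a→4 6:5→6,j→6,2→6,7→6,a→6.
'aj7': N↓-sim [8, 4, 3, 1] end={s10} ∉↓L; 3/3 deletions ∈↓L.
'77ja7': N↓-sim [8, 7, 6, 4, 3, 1] end={s10} ∉↓L; 5/5 single-dels accept.
2 minimals (antichain).


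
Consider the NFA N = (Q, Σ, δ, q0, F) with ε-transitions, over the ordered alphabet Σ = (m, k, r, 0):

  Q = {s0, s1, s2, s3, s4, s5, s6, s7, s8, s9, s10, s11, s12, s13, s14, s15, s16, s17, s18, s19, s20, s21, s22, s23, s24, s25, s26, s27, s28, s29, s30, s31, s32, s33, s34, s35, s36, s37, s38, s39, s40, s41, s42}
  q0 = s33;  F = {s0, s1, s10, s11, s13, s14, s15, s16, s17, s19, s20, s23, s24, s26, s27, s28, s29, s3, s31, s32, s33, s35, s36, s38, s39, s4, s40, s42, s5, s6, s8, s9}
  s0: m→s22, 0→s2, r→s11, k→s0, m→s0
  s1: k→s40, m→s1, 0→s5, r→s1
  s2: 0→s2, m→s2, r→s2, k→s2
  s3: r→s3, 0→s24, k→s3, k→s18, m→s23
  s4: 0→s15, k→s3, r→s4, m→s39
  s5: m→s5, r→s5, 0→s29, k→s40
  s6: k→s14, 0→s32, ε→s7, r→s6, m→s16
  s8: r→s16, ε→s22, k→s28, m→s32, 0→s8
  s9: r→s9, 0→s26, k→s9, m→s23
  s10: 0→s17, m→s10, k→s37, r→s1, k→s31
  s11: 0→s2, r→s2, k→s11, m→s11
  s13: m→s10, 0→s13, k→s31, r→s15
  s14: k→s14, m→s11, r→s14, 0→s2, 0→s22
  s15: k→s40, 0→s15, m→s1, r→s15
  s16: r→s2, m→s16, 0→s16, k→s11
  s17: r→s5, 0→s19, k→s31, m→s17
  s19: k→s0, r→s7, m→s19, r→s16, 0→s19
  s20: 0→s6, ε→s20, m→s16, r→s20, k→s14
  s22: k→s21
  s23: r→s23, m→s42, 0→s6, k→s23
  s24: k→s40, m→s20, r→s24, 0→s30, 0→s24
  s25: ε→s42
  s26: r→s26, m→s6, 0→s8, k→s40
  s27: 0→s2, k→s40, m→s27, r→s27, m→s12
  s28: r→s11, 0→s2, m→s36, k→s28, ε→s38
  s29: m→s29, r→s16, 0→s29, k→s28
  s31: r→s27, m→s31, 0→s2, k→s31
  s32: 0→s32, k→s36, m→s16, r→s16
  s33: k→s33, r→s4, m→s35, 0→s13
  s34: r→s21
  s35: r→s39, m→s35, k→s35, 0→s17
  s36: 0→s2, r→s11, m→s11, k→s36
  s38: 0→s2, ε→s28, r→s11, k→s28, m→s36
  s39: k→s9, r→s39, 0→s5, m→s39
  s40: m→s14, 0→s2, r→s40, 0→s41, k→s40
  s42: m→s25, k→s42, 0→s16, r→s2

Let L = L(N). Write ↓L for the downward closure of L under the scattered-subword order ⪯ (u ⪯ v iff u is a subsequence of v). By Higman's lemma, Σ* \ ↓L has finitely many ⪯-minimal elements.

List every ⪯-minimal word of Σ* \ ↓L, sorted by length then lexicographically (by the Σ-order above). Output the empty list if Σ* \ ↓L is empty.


min(Σ*\↓L) = [0k0, m00rr, rkmmr].

|Q|=43, |F|=32, |δ|=148 (6 ε).
min D↑ (32 st, q0=0, F={18}): 0:m→1,k→0,r→2,0→3 1:m→1,k→1,r→4,0→5 2:m→4,k→6,r→2,0→7 3:m→8,k→9,r→7,0→3 4:m→4,k→10,r→4,0→11 5:m→5,k→9,r→11,0→12 6:m→13,k→6,r→6,0→14 7:m→15,k→16,r→7,0→7 8:m→8,k→9,r→15,0→5 9:m→9,k→9,r→17,0→18 10:m→13,k→10,r→10,0→19 11:m→11,k→16,r→11,0→20 12:m→12,k→21,r→22,0→12 13:m→23,k→13,r→13,0→24 14:m→25,k→16,r→14,0→14 15:m→15,k→16,r→15,0→11 16:m→26,k→16,r→16,0→18 17:m→17,k→16,r→17,0→18 18:m→18,k→18,r→18,0→18 19:m→24,k→16,r→19,0→27 20:m→20,k→28,r→22,0→20 21:m→21,k→21,r→29,0→18 22:m→22,k→29,r→18,0→22 23:m→23,k→23,r→18,0→22 24:m→22,k→26,r→24,0→30 25:m→22,k→26,r→25,0→24 26:m→29,k→26,r→26,0→18 27:m→30,k→28,r→22,0→27 28:m→31,k→28,r→29,0→18 29:m→29,k→29,r→18,0→18 30:m→22,k→31,r→22,0→30 31:m→29,k→31,r→29,0→18 (ε-aug+det+¬).
'0k0': N↓-sim [42, 32, 15, 4] end={s2,s21,s22,s41} — reject; 3/3 del acc.
'm00rr': |S_i|=[42, 34, 24, 15, 4, 1] end={s2} ∉↓L; 5/5 deletions ∈↓L.
'rkmmr': |S_i|=[42, 33, 25, 14, 5, 1] end={s2} ∉↓L; 5/5 deletions ∈↓L.
3 minimals (antichain).


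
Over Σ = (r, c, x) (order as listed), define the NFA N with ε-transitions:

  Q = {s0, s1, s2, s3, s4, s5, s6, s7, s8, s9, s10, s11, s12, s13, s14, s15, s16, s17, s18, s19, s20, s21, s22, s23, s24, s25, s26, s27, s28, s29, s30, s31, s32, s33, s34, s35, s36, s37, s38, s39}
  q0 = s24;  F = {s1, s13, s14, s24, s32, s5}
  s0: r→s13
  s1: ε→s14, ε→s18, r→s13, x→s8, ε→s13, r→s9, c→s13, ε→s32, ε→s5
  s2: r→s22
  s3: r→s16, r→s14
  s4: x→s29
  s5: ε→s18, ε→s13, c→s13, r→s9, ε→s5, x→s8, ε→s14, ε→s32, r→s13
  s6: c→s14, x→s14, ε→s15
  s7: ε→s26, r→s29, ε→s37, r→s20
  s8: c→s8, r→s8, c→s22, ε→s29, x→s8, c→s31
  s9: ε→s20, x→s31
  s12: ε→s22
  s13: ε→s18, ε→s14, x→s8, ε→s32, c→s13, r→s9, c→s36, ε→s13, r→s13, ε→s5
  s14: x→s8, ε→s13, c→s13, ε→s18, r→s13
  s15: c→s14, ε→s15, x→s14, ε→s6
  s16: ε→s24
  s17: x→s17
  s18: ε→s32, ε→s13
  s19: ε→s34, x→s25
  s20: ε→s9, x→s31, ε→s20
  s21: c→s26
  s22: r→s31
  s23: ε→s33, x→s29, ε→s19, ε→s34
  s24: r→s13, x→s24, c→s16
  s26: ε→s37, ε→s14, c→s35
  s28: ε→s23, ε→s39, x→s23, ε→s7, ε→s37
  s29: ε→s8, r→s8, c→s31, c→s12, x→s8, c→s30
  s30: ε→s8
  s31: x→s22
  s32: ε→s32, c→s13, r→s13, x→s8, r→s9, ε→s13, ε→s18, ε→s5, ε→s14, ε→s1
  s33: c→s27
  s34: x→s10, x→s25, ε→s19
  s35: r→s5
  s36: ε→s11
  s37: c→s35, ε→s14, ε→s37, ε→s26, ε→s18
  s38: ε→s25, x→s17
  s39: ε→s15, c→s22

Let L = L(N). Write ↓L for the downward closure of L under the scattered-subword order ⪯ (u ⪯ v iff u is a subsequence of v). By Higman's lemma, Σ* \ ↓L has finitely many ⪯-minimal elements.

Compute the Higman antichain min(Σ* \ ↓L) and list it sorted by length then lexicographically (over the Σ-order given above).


|Q|=40, |F|=6, |δ|=117 (56 ε).
min D↑ (3 st, q0=0, F={2}): 0:r→1,c→0,x→0 1:r→1,c→1,x→2 2:r→2,c→2,x→2.
'rx': |S_i|=[18, 16, 6] end={s12,s22,s29,s30,s31,s8} ∉↓L; 2/2 deletions ∈↓L.
1 minimals (antichain).

A = [rx].


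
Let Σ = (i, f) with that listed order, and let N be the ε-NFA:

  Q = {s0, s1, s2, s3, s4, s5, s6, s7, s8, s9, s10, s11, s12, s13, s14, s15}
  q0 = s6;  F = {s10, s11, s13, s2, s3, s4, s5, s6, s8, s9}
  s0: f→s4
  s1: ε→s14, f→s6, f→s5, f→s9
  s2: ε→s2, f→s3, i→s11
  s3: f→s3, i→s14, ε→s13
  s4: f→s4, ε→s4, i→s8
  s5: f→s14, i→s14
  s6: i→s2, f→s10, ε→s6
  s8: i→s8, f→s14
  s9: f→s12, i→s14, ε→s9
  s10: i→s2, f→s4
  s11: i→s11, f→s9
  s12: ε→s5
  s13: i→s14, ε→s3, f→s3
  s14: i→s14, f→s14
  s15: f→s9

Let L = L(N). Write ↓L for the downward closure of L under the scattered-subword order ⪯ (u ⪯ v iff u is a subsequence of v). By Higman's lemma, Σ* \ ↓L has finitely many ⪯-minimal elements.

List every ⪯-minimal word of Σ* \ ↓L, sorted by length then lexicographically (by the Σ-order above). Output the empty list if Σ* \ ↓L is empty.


|Q|=16, |F|=10, |δ|=35 (8 ε).
min D↑ (10 st, q0=0, F={7}): 0:i→1,f→2 1:i→3,f→4 2:i→1,f→5 3:i→3,f→6 4:i→7,f→4 5:i→8,f→5 6:i→7,f→9 7:i→7,f→7 8:i→8,f→7 9:i→7,f→7 [Hopcroft].
'ifi': |S_i|=[12, 9, 6, 1] end={s14} — reject; 3/3 single-dels accept.
'ffif': run [12, 11, 8, 2, 1] end={s14} — reject; 4/4 del acc.
'iifff': N↓-sim [12, 9, 6, 4, 3, 1] end={s14} ∉↓L; 5/5 deletions ∈↓L.
3 obstructions.

min(Σ*\↓L) = [ifi, ffif, iifff].


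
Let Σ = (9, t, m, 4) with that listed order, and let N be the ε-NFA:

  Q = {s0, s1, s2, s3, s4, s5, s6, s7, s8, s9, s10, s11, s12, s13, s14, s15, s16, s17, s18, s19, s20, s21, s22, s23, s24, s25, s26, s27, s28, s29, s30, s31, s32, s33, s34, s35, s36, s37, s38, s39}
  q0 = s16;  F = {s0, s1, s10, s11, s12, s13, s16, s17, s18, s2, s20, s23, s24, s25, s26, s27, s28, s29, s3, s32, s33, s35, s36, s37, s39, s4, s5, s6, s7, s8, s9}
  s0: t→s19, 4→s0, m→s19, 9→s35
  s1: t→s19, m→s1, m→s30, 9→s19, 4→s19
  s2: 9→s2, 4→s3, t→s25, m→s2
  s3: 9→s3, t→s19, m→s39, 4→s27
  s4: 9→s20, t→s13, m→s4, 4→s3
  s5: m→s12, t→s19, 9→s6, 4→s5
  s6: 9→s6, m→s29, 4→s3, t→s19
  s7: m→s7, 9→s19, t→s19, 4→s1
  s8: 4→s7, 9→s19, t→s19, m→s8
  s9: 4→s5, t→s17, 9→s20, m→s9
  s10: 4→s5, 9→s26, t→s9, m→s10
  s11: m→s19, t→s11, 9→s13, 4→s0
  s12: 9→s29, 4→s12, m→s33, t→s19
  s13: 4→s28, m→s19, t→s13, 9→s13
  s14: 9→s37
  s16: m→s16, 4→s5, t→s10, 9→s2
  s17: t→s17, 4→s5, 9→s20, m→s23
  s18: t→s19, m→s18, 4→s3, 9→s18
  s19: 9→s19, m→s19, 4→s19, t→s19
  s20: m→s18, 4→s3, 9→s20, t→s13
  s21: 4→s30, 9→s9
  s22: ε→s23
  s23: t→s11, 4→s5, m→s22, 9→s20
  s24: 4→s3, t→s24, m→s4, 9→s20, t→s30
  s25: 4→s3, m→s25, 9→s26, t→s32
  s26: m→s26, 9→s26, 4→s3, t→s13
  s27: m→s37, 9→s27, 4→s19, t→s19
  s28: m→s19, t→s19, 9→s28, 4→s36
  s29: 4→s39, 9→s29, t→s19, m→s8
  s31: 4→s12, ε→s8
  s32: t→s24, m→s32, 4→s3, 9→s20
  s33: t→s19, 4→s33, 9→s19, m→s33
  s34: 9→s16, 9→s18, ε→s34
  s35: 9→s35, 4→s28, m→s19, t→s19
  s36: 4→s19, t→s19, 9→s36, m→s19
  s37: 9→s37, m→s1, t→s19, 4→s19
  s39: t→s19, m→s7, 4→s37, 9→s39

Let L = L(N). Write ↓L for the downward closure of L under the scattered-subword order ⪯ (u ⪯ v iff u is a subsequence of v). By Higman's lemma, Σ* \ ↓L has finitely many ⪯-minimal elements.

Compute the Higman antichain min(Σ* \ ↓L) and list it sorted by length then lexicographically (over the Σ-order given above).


|Q|=40, |F|=31, |δ|=139 (3 ε).
min D↑ (32 st, q0=0, F={9}): 0:9→1,t→2,m→0,4→3 1:9→1,t→4,m→1,4→5 2:9→6,t→7,m→2,4→3 3:9→8,t→9,m→10,4→3 4:9→6,t→11,m→4,4→5 5:9→5,t→9,m→12,4→13 6:9→6,t→14,m→6,4→5 7:9→15,t→16,m→7,4→3 8:9→8,t→9,m→17,4→5 9:9→9,t→9,m→9,4→9 10:9→17,t→9,m→18,4→10 11:9→15,t→19,m→11,4→5 12:9→12,t→9,m→20,4→21 13:9→13,t→9,m→21,4→9 14:9→14,t→14,m→9,4→22 15:9→15,t→14,m→23,4→5 16:9→15,t→16,m→24,4→3 17:9→17,t→9,m→25,4→12 18:9→9,t→9,m→18,4→18 19:9→15,t→19,m→26,4→5 20:9→9,t→9,m→20,4→27 21:9→21,t→9,m→27,4→9 22:9→22,t→9,m→9,4→28 23:9→23,t→9,m→23,4→5 24:9→15,t→29,m→24,4→3 25:9→9,t→9,m→25,4→20 26:9→15,t→14,m→26,4→5 27:9→9,t→9,m→27,4→9 28:9→28,t→9,m→9,4→9 29:9→14,t→29,m→9,4→30 30:9→31,t→9,m→9,4→30 31:9→31,t→9,m→9,4→22 (ε-aug+det+¬).
'4t': |S_i|=[34, 18, 1] end={s19} — reject; 2/2 del acc.
'9444': N↓-sim [34, 23, 10, 6, 1] end={s19} ∉↓L; 4/4 deletions ∈↓L.
't9tm': |S_i|=[34, 32, 18, 4, 1] end={s19} ∉↓L; 4/4 deletions ∈↓L.
'4mm9': |S_i|=[34, 18, 10, 6, 1] end={s19} ∉↓L; 4/4 single-dels accept.
'tt9mt': |S_i|=[34, 32, 29, 17, 11, 1] end={s19} — reject; 5/5 single-dels accept.
'tttmtm': N↓-sim [34, 32, 29, 27, 25, 7, 1] end={s19} rej; 6/6 single-dels accept.
6 minimals (antichain).

Antichain: [4t, 9444, t9tm, 4mm9, tt9mt, tttmtm].
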